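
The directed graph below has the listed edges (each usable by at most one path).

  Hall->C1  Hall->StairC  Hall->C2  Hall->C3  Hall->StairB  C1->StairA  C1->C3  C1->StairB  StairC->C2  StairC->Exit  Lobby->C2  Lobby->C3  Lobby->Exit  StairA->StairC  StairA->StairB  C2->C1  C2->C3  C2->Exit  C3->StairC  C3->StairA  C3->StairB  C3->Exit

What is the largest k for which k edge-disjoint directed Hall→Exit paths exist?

Assign every edge capacity 1; by Menger, the answer equals the max flow.
Path Hall→StairC→Exit (+1); total 1.
Path Hall→C2→Exit (+1); total 2.
Path Hall→C3→Exit (+1); total 3.
No residual Hall→Exit path; max flow = 3.
Certifying cut of size 3: {C2→Exit, C3→Exit, StairC→Exit}.

3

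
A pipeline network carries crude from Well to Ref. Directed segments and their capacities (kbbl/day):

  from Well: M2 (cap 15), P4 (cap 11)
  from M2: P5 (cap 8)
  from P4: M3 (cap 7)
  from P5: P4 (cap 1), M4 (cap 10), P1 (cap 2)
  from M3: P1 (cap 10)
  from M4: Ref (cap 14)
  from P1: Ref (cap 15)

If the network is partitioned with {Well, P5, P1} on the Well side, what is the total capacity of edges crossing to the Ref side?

52

Edges leaving {Well, P5, P1}: Well→M2 (15), Well→P4 (11), P5→P4 (1), P5→M4 (10), P1→Ref (15).
Cut capacity = 15 + 11 + 1 + 10 + 15 = 52.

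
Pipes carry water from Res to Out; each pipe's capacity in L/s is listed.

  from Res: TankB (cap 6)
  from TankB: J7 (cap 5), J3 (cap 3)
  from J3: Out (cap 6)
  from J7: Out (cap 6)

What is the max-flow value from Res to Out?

Augment Res→TankB→J3→Out: bottleneck 3, flow now 3.
Augment Res→TankB→J7→Out: bottleneck 3, flow now 6.
No augmenting path remains; maximum flow = 6.
In the residual graph, reachable from Res: {Res}.
Min-cut edges: Res→TankB (6); capacity 6 = 6.
This cut is saturated, so no flow can exceed 6.

6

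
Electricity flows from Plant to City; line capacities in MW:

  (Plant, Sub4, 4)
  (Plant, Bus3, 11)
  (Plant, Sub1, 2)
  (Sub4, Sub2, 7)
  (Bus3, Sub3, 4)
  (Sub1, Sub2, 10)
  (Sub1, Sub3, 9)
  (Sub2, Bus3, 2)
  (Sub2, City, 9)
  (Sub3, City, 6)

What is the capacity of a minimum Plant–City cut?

10

Augment Plant→Sub4→Sub2→City: bottleneck 4, flow now 4.
Augment Plant→Bus3→Sub3→City: bottleneck 4, flow now 8.
Augment Plant→Sub1→Sub2→City: bottleneck 2, flow now 10.
No augmenting path remains; maximum flow = 10.
By max-flow min-cut, the minimum cut capacity equals the max flow.
In the residual graph, reachable from Plant: {Plant, Bus3}.
Min-cut edges: Plant→Sub4 (4), Plant→Sub1 (2), Bus3→Sub3 (4); capacity 4 + 2 + 4 = 10.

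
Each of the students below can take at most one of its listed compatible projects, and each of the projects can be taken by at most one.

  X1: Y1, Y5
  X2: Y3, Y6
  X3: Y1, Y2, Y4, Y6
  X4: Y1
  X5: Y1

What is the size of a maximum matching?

Unit-capacity flow: source→left, listed edges, right→sink; max matching = max flow.
Augmenting path X1→Y1 (+1); matched 1.
Augmenting path X2→Y3 (+1); matched 2.
Augmenting path X3→Y2 (+1); matched 3.
Augmenting path X4→Y1→X1→Y5 (+1); matched 4.
No augmenting path remains; maximum matching = 4.
König certificate: {X1, X2, X3, Y1} is a vertex cover of size 4 (every listed pair touches it), so no matching can be larger.

4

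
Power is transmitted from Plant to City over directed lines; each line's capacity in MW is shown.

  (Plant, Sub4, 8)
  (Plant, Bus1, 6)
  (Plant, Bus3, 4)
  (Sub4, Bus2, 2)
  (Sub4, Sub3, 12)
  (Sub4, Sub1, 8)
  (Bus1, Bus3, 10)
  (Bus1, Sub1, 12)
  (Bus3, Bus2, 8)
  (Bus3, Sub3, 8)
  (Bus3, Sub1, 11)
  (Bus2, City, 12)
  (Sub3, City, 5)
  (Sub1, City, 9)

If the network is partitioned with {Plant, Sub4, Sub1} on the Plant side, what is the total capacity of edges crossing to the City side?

33

Edges leaving {Plant, Sub4, Sub1}: Plant→Bus1 (6), Plant→Bus3 (4), Sub4→Bus2 (2), Sub4→Sub3 (12), Sub1→City (9).
Cut capacity = 6 + 4 + 2 + 12 + 9 = 33.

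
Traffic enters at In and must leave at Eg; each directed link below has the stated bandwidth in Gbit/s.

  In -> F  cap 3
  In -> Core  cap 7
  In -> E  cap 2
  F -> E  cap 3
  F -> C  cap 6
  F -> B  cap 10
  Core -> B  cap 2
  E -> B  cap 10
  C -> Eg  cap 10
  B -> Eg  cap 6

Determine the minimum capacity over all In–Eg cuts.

Augment In→F→C→Eg: bottleneck 3, flow now 3.
Augment In→Core→B→Eg: bottleneck 2, flow now 5.
Augment In→E→B→Eg: bottleneck 2, flow now 7.
No augmenting path remains; maximum flow = 7.
By max-flow min-cut, the minimum cut capacity equals the max flow.
In the residual graph, reachable from In: {In, Core}.
Min-cut edges: In→F (3), In→E (2), Core→B (2); capacity 3 + 2 + 2 = 7.

7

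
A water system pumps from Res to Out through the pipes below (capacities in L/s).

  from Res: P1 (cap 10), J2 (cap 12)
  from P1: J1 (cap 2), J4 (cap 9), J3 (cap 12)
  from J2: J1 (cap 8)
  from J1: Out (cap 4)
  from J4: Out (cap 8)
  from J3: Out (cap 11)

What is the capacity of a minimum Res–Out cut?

14

Augment Res→P1→J1→Out: bottleneck 2, flow now 2.
Augment Res→P1→J4→Out: bottleneck 8, flow now 10.
Augment Res→J2→J1→Out: bottleneck 2, flow now 12.
Augment Res→J2→J1→P1→J3→Out: bottleneck 2, flow now 14. (uses reverse residual edge)
No augmenting path remains; maximum flow = 14.
By max-flow min-cut, the minimum cut capacity equals the max flow.
In the residual graph, reachable from Res: {Res, J2, J1}.
Min-cut edges: Res→P1 (10), J1→Out (4); capacity 10 + 4 = 14.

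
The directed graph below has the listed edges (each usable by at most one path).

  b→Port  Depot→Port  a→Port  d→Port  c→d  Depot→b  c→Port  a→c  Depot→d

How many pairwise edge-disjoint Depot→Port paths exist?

3

Assign every edge capacity 1; by Menger, the answer equals the max flow.
Path Depot→Port (+1); total 1.
Path Depot→b→Port (+1); total 2.
Path Depot→d→Port (+1); total 3.
No residual Depot→Port path; max flow = 3.
Certifying cut of size 3: {Depot→Port, Depot→b, Depot→d}.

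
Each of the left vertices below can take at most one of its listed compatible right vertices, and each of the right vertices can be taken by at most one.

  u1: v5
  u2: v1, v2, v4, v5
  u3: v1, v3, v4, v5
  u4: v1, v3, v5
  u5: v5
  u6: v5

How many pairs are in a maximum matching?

Unit-capacity flow: source→left, listed edges, right→sink; max matching = max flow.
Augmenting path u1→v5 (+1); matched 1.
Augmenting path u2→v1 (+1); matched 2.
Augmenting path u3→v3 (+1); matched 3.
Augmenting path u4→v1→u2→v2 (+1); matched 4.
No augmenting path remains; maximum matching = 4.
König certificate: {u2, u3, u4, v5} is a vertex cover of size 4 (every listed pair touches it), so no matching can be larger.

4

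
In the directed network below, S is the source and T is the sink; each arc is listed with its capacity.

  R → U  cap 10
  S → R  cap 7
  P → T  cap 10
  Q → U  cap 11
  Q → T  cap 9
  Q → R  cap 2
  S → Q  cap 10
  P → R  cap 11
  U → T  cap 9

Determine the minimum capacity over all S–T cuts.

Augment S→Q→T: bottleneck 9, flow now 9.
Augment S→Q→U→T: bottleneck 1, flow now 10.
Augment S→R→U→T: bottleneck 7, flow now 17.
No augmenting path remains; maximum flow = 17.
By max-flow min-cut, the minimum cut capacity equals the max flow.
In the residual graph, reachable from S: {S}.
Min-cut edges: S→Q (10), S→R (7); capacity 10 + 7 = 17.

17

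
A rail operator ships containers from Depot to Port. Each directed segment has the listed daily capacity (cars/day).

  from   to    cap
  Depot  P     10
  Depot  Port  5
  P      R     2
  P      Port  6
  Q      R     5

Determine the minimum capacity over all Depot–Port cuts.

Augment Depot→Port: bottleneck 5, flow now 5.
Augment Depot→P→Port: bottleneck 6, flow now 11.
No augmenting path remains; maximum flow = 11.
By max-flow min-cut, the minimum cut capacity equals the max flow.
In the residual graph, reachable from Depot: {Depot, P, R}.
Min-cut edges: Depot→Port (5), P→Port (6); capacity 5 + 6 = 11.

11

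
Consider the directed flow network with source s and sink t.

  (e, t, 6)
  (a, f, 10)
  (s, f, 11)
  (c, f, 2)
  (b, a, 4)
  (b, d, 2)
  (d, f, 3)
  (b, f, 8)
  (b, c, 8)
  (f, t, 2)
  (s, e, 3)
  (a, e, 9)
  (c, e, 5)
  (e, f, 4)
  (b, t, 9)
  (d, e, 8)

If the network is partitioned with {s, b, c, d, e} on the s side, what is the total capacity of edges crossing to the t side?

Edges leaving {s, b, c, d, e}: s→f (11), b→a (4), b→f (8), b→t (9), c→f (2), d→f (3), e→f (4), e→t (6).
Cut capacity = 11 + 4 + 8 + 9 + 2 + 3 + 4 + 6 = 47.

47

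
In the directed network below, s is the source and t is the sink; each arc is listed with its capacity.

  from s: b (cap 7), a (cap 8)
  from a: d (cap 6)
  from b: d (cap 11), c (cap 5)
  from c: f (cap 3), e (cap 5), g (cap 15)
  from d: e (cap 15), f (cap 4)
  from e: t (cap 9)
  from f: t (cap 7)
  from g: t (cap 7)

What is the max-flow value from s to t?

Augment s→a→d→e→t: bottleneck 6, flow now 6.
Augment s→b→c→e→t: bottleneck 3, flow now 9.
Augment s→b→c→f→t: bottleneck 2, flow now 11.
Augment s→b→d→f→t: bottleneck 2, flow now 13.
No augmenting path remains; maximum flow = 13.
In the residual graph, reachable from s: {s, a}.
Min-cut edges: s→b (7), a→d (6); capacity 7 + 6 = 13.
This cut is saturated, so no flow can exceed 13.

13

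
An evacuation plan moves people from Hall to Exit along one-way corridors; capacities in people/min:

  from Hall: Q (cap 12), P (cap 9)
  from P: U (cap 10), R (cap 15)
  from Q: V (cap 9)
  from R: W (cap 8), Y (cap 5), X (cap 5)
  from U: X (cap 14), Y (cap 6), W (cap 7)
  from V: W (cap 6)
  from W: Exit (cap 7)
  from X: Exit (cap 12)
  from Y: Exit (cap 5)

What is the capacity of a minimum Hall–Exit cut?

Augment Hall→P→R→W→Exit: bottleneck 7, flow now 7.
Augment Hall→P→R→X→Exit: bottleneck 2, flow now 9.
Augment Hall→Q→V→W→R→X→Exit: bottleneck 3, flow now 12. (uses reverse residual edge)
Augment Hall→Q→V→W→R→Y→Exit: bottleneck 3, flow now 15. (uses reverse residual edge)
No augmenting path remains; maximum flow = 15.
By max-flow min-cut, the minimum cut capacity equals the max flow.
In the residual graph, reachable from Hall: {Hall, Q, V}.
Min-cut edges: Hall→P (9), V→W (6); capacity 9 + 6 = 15.

15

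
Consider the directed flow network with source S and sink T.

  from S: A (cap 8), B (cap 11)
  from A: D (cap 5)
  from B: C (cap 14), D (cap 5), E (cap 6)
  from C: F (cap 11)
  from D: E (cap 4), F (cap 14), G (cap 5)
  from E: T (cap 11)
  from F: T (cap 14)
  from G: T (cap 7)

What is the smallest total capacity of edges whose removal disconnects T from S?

Augment S→B→E→T: bottleneck 6, flow now 6.
Augment S→A→D→E→T: bottleneck 4, flow now 10.
Augment S→A→D→F→T: bottleneck 1, flow now 11.
Augment S→B→C→F→T: bottleneck 5, flow now 16.
No augmenting path remains; maximum flow = 16.
By max-flow min-cut, the minimum cut capacity equals the max flow.
In the residual graph, reachable from S: {S, A}.
Min-cut edges: S→B (11), A→D (5); capacity 11 + 5 = 16.

16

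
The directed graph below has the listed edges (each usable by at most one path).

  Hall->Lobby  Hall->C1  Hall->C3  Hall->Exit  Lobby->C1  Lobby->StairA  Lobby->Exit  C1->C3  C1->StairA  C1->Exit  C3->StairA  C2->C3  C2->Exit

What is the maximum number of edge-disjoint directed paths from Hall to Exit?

3

Assign every edge capacity 1; by Menger, the answer equals the max flow.
Path Hall→Exit (+1); total 1.
Path Hall→Lobby→Exit (+1); total 2.
Path Hall→C1→Exit (+1); total 3.
No residual Hall→Exit path; max flow = 3.
Certifying cut of size 3: {Hall→C1, Hall→Exit, Hall→Lobby}.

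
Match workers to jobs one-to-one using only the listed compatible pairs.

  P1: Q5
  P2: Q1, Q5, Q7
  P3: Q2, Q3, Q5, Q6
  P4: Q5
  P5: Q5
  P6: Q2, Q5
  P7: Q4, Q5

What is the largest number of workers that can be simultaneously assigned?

Unit-capacity flow: source→left, listed edges, right→sink; max matching = max flow.
Augmenting path P1→Q5 (+1); matched 1.
Augmenting path P2→Q1 (+1); matched 2.
Augmenting path P3→Q2 (+1); matched 3.
Augmenting path P7→Q4 (+1); matched 4.
Augmenting path P6→Q2→P3→Q3 (+1); matched 5.
No augmenting path remains; maximum matching = 5.
König certificate: {P2, P3, P6, P7, Q5} is a vertex cover of size 5 (every listed pair touches it), so no matching can be larger.

5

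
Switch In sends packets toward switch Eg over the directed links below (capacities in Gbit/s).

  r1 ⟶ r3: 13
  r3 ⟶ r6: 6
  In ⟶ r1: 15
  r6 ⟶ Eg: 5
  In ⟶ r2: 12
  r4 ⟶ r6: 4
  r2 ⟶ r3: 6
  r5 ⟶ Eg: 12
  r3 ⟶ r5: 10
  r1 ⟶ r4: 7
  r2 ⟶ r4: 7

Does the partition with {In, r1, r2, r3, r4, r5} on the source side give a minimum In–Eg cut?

Given cut capacity: 6 + 4 + 12 = 22.
Augment In→r1→r3→r5→Eg: bottleneck 10, flow now 10.
Augment In→r1→r3→r6→Eg: bottleneck 3, flow now 13.
Augment In→r1→r4→r6→Eg: bottleneck 2, flow now 15.
No augmenting path remains; maximum flow = 15.
In the residual graph, reachable from In: {In, r1, r2, r3, r4, r6}.
Min-cut edges: r3→r5 (10), r6→Eg (5); capacity 10 + 5 = 15.
Cut capacity 22 exceeds the max flow 15, so it is not minimum.

No — its capacity is 22, but the minimum cut has capacity 15.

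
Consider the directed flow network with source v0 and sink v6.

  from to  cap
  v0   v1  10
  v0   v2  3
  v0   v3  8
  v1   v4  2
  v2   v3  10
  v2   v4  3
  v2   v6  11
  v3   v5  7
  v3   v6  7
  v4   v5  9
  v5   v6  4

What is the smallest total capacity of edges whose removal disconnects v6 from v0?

Augment v0→v2→v6: bottleneck 3, flow now 3.
Augment v0→v3→v6: bottleneck 7, flow now 10.
Augment v0→v3→v5→v6: bottleneck 1, flow now 11.
Augment v0→v1→v4→v5→v6: bottleneck 2, flow now 13.
No augmenting path remains; maximum flow = 13.
By max-flow min-cut, the minimum cut capacity equals the max flow.
In the residual graph, reachable from v0: {v0, v1}.
Min-cut edges: v0→v2 (3), v0→v3 (8), v1→v4 (2); capacity 3 + 8 + 2 = 13.

13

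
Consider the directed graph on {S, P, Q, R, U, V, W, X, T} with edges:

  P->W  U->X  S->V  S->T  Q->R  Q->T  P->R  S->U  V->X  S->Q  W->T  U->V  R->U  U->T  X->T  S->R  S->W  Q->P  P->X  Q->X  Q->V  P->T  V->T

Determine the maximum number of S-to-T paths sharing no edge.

Assign every edge capacity 1; by Menger, the answer equals the max flow.
Path S→T (+1); total 1.
Path S→Q→T (+1); total 2.
Path S→U→T (+1); total 3.
Path S→V→T (+1); total 4.
Path S→W→T (+1); total 5.
Path S→R→U→X→T (+1); total 6.
No residual S→T path; max flow = 6.
Certifying cut of size 6: {S→Q, S→R, S→T, S→U, S→V, S→W}.

6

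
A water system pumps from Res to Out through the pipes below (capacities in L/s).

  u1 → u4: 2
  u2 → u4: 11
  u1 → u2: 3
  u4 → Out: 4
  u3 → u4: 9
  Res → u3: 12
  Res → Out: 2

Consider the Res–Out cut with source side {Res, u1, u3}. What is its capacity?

Edges leaving {Res, u1, u3}: Res→Out (2), u1→u2 (3), u1→u4 (2), u3→u4 (9).
Cut capacity = 2 + 3 + 2 + 9 = 16.

16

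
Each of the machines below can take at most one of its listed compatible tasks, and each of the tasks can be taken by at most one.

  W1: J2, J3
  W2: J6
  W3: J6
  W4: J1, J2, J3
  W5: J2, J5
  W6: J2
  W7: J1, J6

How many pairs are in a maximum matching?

Unit-capacity flow: source→left, listed edges, right→sink; max matching = max flow.
Augmenting path W1→J2 (+1); matched 1.
Augmenting path W2→J6 (+1); matched 2.
Augmenting path W4→J1 (+1); matched 3.
Augmenting path W5→J5 (+1); matched 4.
Augmenting path W6→J2→W1→J3 (+1); matched 5.
No augmenting path remains; maximum matching = 5.
König certificate: {W5, J1, J2, J3, J6} is a vertex cover of size 5 (every listed pair touches it), so no matching can be larger.

5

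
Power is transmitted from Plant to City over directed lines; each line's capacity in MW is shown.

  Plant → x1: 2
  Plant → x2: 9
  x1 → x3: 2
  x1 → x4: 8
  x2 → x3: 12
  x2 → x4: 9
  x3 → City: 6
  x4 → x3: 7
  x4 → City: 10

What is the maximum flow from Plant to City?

Augment Plant→x1→x3→City: bottleneck 2, flow now 2.
Augment Plant→x2→x3→City: bottleneck 4, flow now 6.
Augment Plant→x2→x4→City: bottleneck 5, flow now 11.
No augmenting path remains; maximum flow = 11.
In the residual graph, reachable from Plant: {Plant}.
Min-cut edges: Plant→x1 (2), Plant→x2 (9); capacity 2 + 9 = 11.
This cut is saturated, so no flow can exceed 11.

11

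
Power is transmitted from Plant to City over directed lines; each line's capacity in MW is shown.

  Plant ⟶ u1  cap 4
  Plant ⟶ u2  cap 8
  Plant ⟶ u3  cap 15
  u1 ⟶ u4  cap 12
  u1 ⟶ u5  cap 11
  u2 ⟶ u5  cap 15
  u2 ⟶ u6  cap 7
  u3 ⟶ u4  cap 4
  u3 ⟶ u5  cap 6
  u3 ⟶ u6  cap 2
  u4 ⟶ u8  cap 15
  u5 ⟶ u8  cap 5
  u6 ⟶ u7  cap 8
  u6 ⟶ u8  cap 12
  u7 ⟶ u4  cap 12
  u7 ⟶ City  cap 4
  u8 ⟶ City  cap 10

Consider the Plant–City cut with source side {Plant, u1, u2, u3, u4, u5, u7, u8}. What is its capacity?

Edges leaving {Plant, u1, u2, u3, u4, u5, u7, u8}: u2→u6 (7), u3→u6 (2), u7→City (4), u8→City (10).
Cut capacity = 7 + 2 + 4 + 10 = 23.

23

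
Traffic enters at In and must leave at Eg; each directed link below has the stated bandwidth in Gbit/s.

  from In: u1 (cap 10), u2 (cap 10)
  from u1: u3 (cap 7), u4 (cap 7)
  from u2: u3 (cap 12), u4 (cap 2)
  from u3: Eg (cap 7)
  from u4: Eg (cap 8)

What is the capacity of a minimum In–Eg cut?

Augment In→u1→u3→Eg: bottleneck 7, flow now 7.
Augment In→u1→u4→Eg: bottleneck 3, flow now 10.
Augment In→u2→u4→Eg: bottleneck 2, flow now 12.
Augment In→u2→u3→u1→u4→Eg: bottleneck 3, flow now 15. (uses reverse residual edge)
No augmenting path remains; maximum flow = 15.
By max-flow min-cut, the minimum cut capacity equals the max flow.
In the residual graph, reachable from In: {In, u1, u2, u3, u4}.
Min-cut edges: u3→Eg (7), u4→Eg (8); capacity 7 + 8 = 15.

15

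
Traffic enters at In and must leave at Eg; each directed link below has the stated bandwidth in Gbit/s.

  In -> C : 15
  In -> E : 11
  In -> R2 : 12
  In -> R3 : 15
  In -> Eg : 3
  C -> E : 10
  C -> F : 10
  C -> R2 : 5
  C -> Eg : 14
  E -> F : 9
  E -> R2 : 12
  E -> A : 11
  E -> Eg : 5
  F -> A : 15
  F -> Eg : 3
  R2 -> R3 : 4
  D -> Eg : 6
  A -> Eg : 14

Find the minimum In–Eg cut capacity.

Augment In→Eg: bottleneck 3, flow now 3.
Augment In→C→Eg: bottleneck 14, flow now 17.
Augment In→E→Eg: bottleneck 5, flow now 22.
Augment In→C→F→Eg: bottleneck 1, flow now 23.
Augment In→E→F→Eg: bottleneck 2, flow now 25.
Augment In→E→A→Eg: bottleneck 4, flow now 29.
No augmenting path remains; maximum flow = 29.
By max-flow min-cut, the minimum cut capacity equals the max flow.
In the residual graph, reachable from In: {In, R2, R3}.
Min-cut edges: In→C (15), In→E (11), In→Eg (3); capacity 15 + 11 + 3 = 29.

29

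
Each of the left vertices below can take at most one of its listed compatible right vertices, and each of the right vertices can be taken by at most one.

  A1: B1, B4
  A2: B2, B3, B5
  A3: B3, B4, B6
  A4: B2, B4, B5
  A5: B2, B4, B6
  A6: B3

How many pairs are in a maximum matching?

6

Unit-capacity flow: source→left, listed edges, right→sink; max matching = max flow.
Augmenting path A1→B1 (+1); matched 1.
Augmenting path A2→B2 (+1); matched 2.
Augmenting path A3→B3 (+1); matched 3.
Augmenting path A4→B4 (+1); matched 4.
Augmenting path A5→B6 (+1); matched 5.
Augmenting path A6→B3→A3→B4→A4→B5 (+1); matched 6.
No augmenting path remains; maximum matching = 6.
König certificate: {A1, A2, A3, A4, A5, A6} is a vertex cover of size 6 (every listed pair touches it), so no matching can be larger.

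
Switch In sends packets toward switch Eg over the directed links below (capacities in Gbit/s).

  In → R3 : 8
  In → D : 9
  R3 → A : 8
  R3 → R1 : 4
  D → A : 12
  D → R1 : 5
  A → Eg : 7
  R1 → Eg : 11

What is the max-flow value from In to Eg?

Augment In→R3→A→Eg: bottleneck 7, flow now 7.
Augment In→R3→R1→Eg: bottleneck 1, flow now 8.
Augment In→D→R1→Eg: bottleneck 5, flow now 13.
Augment In→D→A→R3→R1→Eg: bottleneck 3, flow now 16. (uses reverse residual edge)
No augmenting path remains; maximum flow = 16.
In the residual graph, reachable from In: {In, R3, D, A}.
Min-cut edges: R3→R1 (4), D→R1 (5), A→Eg (7); capacity 4 + 5 + 7 = 16.
This cut is saturated, so no flow can exceed 16.

16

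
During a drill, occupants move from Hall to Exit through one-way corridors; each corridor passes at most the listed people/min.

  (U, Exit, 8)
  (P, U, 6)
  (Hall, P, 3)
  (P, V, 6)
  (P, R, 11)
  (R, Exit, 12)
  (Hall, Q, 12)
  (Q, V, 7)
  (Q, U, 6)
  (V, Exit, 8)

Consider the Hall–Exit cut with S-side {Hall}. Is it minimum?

Yes — it is a minimum cut (capacity 15).

Given cut capacity: 3 + 12 = 15.
Augment Hall→P→R→Exit: bottleneck 3, flow now 3.
Augment Hall→Q→U→Exit: bottleneck 6, flow now 9.
Augment Hall→Q→V→Exit: bottleneck 6, flow now 15.
No augmenting path remains; maximum flow = 15.
Cut capacity 15 equals the max flow, so it is a minimum cut.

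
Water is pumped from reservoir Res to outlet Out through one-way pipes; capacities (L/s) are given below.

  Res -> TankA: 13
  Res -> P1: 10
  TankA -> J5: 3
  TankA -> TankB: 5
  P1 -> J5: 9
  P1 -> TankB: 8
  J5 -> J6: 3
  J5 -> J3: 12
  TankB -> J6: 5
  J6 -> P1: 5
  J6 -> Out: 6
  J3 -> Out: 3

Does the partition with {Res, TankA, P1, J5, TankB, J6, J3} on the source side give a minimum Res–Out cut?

Yes — it is a minimum cut (capacity 9).

Given cut capacity: 6 + 3 = 9.
Augment Res→TankA→J5→J6→Out: bottleneck 3, flow now 3.
Augment Res→TankA→TankB→J6→Out: bottleneck 3, flow now 6.
Augment Res→P1→J5→J3→Out: bottleneck 3, flow now 9.
No augmenting path remains; maximum flow = 9.
Cut capacity 9 equals the max flow, so it is a minimum cut.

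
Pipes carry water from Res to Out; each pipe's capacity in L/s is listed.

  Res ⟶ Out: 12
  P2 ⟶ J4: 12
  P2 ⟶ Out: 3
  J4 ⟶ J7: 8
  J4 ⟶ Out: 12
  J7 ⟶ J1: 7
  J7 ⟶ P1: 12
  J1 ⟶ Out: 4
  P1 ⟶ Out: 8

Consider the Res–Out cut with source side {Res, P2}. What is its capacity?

27

Edges leaving {Res, P2}: Res→Out (12), P2→J4 (12), P2→Out (3).
Cut capacity = 12 + 12 + 3 = 27.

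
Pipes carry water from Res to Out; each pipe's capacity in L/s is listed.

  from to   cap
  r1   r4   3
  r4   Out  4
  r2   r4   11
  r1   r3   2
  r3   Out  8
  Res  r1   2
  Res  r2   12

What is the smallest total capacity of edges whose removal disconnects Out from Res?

Augment Res→r1→r3→Out: bottleneck 2, flow now 2.
Augment Res→r2→r4→Out: bottleneck 4, flow now 6.
No augmenting path remains; maximum flow = 6.
By max-flow min-cut, the minimum cut capacity equals the max flow.
In the residual graph, reachable from Res: {Res, r2, r4}.
Min-cut edges: Res→r1 (2), r4→Out (4); capacity 2 + 4 = 6.

6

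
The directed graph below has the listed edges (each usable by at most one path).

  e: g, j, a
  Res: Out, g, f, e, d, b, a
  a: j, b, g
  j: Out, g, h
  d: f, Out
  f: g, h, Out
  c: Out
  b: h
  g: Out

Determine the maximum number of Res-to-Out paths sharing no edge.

Assign every edge capacity 1; by Menger, the answer equals the max flow.
Path Res→Out (+1); total 1.
Path Res→d→Out (+1); total 2.
Path Res→f→Out (+1); total 3.
Path Res→g→Out (+1); total 4.
Path Res→a→j→Out (+1); total 5.
No residual Res→Out path; max flow = 5.
Certifying cut of size 5: {Res→Out, Res→d, Res→f, g→Out, j→Out}.

5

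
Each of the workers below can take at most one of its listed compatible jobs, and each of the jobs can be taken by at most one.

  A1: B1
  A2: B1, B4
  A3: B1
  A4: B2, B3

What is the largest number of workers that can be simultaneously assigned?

Unit-capacity flow: source→left, listed edges, right→sink; max matching = max flow.
Augmenting path A1→B1 (+1); matched 1.
Augmenting path A2→B4 (+1); matched 2.
Augmenting path A4→B2 (+1); matched 3.
No augmenting path remains; maximum matching = 3.
König certificate: {A2, A4, B1} is a vertex cover of size 3 (every listed pair touches it), so no matching can be larger.

3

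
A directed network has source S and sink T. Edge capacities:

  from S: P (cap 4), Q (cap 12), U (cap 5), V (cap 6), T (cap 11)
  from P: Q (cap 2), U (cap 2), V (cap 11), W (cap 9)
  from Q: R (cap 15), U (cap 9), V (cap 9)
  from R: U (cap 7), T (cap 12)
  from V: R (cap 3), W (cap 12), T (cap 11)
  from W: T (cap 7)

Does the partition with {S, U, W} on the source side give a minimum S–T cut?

Given cut capacity: 4 + 12 + 6 + 11 + 7 = 40.
Augment S→T: bottleneck 11, flow now 11.
Augment S→V→T: bottleneck 6, flow now 17.
Augment S→P→V→T: bottleneck 4, flow now 21.
Augment S→Q→R→T: bottleneck 12, flow now 33.
No augmenting path remains; maximum flow = 33.
In the residual graph, reachable from S: {S, U}.
Min-cut edges: S→P (4), S→Q (12), S→V (6), S→T (11); capacity 4 + 12 + 6 + 11 = 33.
Cut capacity 40 exceeds the max flow 33, so it is not minimum.

No — its capacity is 40, but the minimum cut has capacity 33.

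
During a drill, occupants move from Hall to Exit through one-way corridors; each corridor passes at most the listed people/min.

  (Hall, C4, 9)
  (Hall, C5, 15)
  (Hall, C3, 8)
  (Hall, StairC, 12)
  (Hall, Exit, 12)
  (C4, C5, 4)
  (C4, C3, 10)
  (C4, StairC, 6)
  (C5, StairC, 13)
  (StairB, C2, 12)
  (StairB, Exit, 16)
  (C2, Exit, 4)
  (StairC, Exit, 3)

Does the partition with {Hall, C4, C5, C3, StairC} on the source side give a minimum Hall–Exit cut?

Yes — it is a minimum cut (capacity 15).

Given cut capacity: 12 + 3 = 15.
Augment Hall→Exit: bottleneck 12, flow now 12.
Augment Hall→StairC→Exit: bottleneck 3, flow now 15.
No augmenting path remains; maximum flow = 15.
Cut capacity 15 equals the max flow, so it is a minimum cut.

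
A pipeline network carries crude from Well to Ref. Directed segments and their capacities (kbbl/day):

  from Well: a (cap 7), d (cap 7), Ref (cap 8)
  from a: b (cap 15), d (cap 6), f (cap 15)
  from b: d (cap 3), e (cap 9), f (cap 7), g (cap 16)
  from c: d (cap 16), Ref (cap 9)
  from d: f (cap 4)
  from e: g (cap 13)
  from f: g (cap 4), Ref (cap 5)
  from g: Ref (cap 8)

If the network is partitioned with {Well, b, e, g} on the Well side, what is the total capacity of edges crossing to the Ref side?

40

Edges leaving {Well, b, e, g}: Well→a (7), Well→d (7), Well→Ref (8), b→d (3), b→f (7), g→Ref (8).
Cut capacity = 7 + 7 + 8 + 3 + 7 + 8 = 40.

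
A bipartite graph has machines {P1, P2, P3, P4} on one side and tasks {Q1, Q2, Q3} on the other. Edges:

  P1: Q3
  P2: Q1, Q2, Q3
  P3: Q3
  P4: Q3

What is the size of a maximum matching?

2

Unit-capacity flow: source→left, listed edges, right→sink; max matching = max flow.
Augmenting path P1→Q3 (+1); matched 1.
Augmenting path P2→Q1 (+1); matched 2.
No augmenting path remains; maximum matching = 2.
König certificate: {P2, Q3} is a vertex cover of size 2 (every listed pair touches it), so no matching can be larger.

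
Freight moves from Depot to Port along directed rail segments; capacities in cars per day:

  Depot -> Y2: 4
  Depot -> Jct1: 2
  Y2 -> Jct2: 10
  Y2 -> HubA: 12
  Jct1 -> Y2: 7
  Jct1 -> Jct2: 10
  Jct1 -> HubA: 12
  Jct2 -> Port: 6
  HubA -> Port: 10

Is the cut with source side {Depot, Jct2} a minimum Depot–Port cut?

Given cut capacity: 4 + 2 + 6 = 12.
Augment Depot→Y2→Jct2→Port: bottleneck 4, flow now 4.
Augment Depot→Jct1→Jct2→Port: bottleneck 2, flow now 6.
No augmenting path remains; maximum flow = 6.
In the residual graph, reachable from Depot: {Depot}.
Min-cut edges: Depot→Y2 (4), Depot→Jct1 (2); capacity 4 + 2 = 6.
Cut capacity 12 exceeds the max flow 6, so it is not minimum.

No — its capacity is 12, but the minimum cut has capacity 6.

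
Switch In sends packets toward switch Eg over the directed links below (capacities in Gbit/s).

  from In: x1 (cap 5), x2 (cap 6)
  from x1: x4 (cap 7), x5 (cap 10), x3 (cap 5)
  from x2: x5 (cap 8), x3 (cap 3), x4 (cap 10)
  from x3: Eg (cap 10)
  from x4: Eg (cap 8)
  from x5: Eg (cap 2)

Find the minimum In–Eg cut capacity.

11

Augment In→x1→x3→Eg: bottleneck 5, flow now 5.
Augment In→x2→x3→Eg: bottleneck 3, flow now 8.
Augment In→x2→x4→Eg: bottleneck 3, flow now 11.
No augmenting path remains; maximum flow = 11.
By max-flow min-cut, the minimum cut capacity equals the max flow.
In the residual graph, reachable from In: {In}.
Min-cut edges: In→x1 (5), In→x2 (6); capacity 5 + 6 = 11.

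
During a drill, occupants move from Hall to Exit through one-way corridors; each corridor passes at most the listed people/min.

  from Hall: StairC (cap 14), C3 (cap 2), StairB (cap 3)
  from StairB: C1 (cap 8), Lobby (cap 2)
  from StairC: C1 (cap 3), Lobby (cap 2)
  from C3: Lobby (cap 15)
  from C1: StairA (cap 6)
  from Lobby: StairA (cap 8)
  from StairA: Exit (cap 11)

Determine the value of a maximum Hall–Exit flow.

Augment Hall→StairB→C1→StairA→Exit: bottleneck 3, flow now 3.
Augment Hall→StairC→C1→StairA→Exit: bottleneck 3, flow now 6.
Augment Hall→StairC→Lobby→StairA→Exit: bottleneck 2, flow now 8.
Augment Hall→C3→Lobby→StairA→Exit: bottleneck 2, flow now 10.
No augmenting path remains; maximum flow = 10.
In the residual graph, reachable from Hall: {Hall, StairC}.
Min-cut edges: Hall→StairB (3), Hall→C3 (2), StairC→C1 (3), StairC→Lobby (2); capacity 3 + 2 + 3 + 2 = 10.
This cut is saturated, so no flow can exceed 10.

10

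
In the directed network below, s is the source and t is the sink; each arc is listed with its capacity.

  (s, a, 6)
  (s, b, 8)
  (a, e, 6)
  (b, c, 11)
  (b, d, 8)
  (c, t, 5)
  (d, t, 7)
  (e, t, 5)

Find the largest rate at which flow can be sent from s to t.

Augment s→a→e→t: bottleneck 5, flow now 5.
Augment s→b→c→t: bottleneck 5, flow now 10.
Augment s→b→d→t: bottleneck 3, flow now 13.
No augmenting path remains; maximum flow = 13.
In the residual graph, reachable from s: {s, a, e}.
Min-cut edges: s→b (8), e→t (5); capacity 8 + 5 = 13.
This cut is saturated, so no flow can exceed 13.

13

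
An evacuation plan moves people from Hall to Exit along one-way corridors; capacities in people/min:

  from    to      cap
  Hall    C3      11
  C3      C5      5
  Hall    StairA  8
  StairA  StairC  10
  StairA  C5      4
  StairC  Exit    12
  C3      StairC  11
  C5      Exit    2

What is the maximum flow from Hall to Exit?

Augment Hall→StairA→C5→Exit: bottleneck 2, flow now 2.
Augment Hall→StairA→StairC→Exit: bottleneck 6, flow now 8.
Augment Hall→C3→StairC→Exit: bottleneck 6, flow now 14.
No augmenting path remains; maximum flow = 14.
In the residual graph, reachable from Hall: {Hall, StairA, C3, C5, StairC}.
Min-cut edges: C5→Exit (2), StairC→Exit (12); capacity 2 + 12 = 14.
This cut is saturated, so no flow can exceed 14.

14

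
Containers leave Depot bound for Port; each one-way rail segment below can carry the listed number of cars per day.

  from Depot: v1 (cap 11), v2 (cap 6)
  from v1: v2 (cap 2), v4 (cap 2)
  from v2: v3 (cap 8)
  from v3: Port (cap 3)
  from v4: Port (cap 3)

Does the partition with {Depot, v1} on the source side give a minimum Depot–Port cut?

Given cut capacity: 6 + 2 + 2 = 10.
Augment Depot→v1→v4→Port: bottleneck 2, flow now 2.
Augment Depot→v2→v3→Port: bottleneck 3, flow now 5.
No augmenting path remains; maximum flow = 5.
In the residual graph, reachable from Depot: {Depot, v1, v2, v3}.
Min-cut edges: v1→v4 (2), v3→Port (3); capacity 2 + 3 = 5.
Cut capacity 10 exceeds the max flow 5, so it is not minimum.

No — its capacity is 10, but the minimum cut has capacity 5.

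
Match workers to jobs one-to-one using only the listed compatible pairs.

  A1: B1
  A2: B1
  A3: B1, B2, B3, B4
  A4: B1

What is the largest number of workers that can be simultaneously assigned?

2

Unit-capacity flow: source→left, listed edges, right→sink; max matching = max flow.
Augmenting path A1→B1 (+1); matched 1.
Augmenting path A3→B2 (+1); matched 2.
No augmenting path remains; maximum matching = 2.
König certificate: {A3, B1} is a vertex cover of size 2 (every listed pair touches it), so no matching can be larger.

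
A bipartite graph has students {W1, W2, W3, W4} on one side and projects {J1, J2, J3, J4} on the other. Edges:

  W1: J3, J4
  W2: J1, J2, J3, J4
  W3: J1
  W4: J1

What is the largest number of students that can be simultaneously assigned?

3

Unit-capacity flow: source→left, listed edges, right→sink; max matching = max flow.
Augmenting path W1→J3 (+1); matched 1.
Augmenting path W2→J1 (+1); matched 2.
Augmenting path W3→J1→W2→J2 (+1); matched 3.
No augmenting path remains; maximum matching = 3.
König certificate: {W1, W2, J1} is a vertex cover of size 3 (every listed pair touches it), so no matching can be larger.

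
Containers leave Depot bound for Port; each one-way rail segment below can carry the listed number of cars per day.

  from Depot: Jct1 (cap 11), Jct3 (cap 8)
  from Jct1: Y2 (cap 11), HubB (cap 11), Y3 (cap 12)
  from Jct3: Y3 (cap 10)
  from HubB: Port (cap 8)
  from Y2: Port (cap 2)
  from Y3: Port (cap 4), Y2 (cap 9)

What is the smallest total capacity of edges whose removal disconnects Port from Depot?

Augment Depot→Jct1→HubB→Port: bottleneck 8, flow now 8.
Augment Depot→Jct1→Y2→Port: bottleneck 2, flow now 10.
Augment Depot→Jct1→Y3→Port: bottleneck 1, flow now 11.
Augment Depot→Jct3→Y3→Port: bottleneck 3, flow now 14.
No augmenting path remains; maximum flow = 14.
By max-flow min-cut, the minimum cut capacity equals the max flow.
In the residual graph, reachable from Depot: {Depot, Jct1, Jct3, HubB, Y2, Y3}.
Min-cut edges: HubB→Port (8), Y2→Port (2), Y3→Port (4); capacity 8 + 2 + 4 = 14.

14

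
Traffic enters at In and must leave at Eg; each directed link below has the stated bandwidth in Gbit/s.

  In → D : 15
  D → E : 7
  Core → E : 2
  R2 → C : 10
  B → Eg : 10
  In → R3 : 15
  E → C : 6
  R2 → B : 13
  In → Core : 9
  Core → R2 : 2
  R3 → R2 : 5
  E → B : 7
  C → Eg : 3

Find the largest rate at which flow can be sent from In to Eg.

13

Augment In→R3→R2→C→Eg: bottleneck 3, flow now 3.
Augment In→R3→R2→B→Eg: bottleneck 2, flow now 5.
Augment In→D→E→B→Eg: bottleneck 7, flow now 12.
Augment In→Core→R2→B→Eg: bottleneck 1, flow now 13.
No augmenting path remains; maximum flow = 13.
In the residual graph, reachable from In: {In, R3, D, Core, R2, E, C, B}.
Min-cut edges: C→Eg (3), B→Eg (10); capacity 3 + 10 = 13.
This cut is saturated, so no flow can exceed 13.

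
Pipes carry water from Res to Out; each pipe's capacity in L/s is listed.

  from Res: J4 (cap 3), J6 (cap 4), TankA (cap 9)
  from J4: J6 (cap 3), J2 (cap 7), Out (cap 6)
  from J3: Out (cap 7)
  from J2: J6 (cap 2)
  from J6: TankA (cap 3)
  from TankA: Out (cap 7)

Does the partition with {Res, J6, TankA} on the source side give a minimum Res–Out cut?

Yes — it is a minimum cut (capacity 10).

Given cut capacity: 3 + 7 = 10.
Augment Res→J4→Out: bottleneck 3, flow now 3.
Augment Res→TankA→Out: bottleneck 7, flow now 10.
No augmenting path remains; maximum flow = 10.
Cut capacity 10 equals the max flow, so it is a minimum cut.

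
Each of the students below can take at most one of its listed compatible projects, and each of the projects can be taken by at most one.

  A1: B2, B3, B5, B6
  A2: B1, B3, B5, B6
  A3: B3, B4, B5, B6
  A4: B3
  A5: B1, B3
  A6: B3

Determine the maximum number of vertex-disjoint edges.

Unit-capacity flow: source→left, listed edges, right→sink; max matching = max flow.
Augmenting path A1→B2 (+1); matched 1.
Augmenting path A2→B1 (+1); matched 2.
Augmenting path A3→B3 (+1); matched 3.
Augmenting path A4→B3→A3→B4 (+1); matched 4.
Augmenting path A5→B1→A2→B5 (+1); matched 5.
No augmenting path remains; maximum matching = 5.
König certificate: {A1, A2, A3, A5, B3} is a vertex cover of size 5 (every listed pair touches it), so no matching can be larger.

5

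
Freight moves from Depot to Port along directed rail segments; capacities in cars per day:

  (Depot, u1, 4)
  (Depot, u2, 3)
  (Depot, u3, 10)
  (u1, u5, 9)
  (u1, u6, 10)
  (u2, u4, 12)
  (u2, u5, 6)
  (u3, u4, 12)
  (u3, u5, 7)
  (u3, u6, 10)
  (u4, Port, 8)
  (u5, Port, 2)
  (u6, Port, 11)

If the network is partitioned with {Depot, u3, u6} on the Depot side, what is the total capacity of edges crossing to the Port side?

37

Edges leaving {Depot, u3, u6}: Depot→u1 (4), Depot→u2 (3), u3→u4 (12), u3→u5 (7), u6→Port (11).
Cut capacity = 4 + 3 + 12 + 7 + 11 = 37.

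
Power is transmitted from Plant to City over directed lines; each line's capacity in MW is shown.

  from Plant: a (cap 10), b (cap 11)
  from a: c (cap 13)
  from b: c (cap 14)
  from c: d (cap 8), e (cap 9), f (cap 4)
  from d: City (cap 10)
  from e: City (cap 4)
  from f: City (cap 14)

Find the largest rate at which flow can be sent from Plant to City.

Augment Plant→a→c→d→City: bottleneck 8, flow now 8.
Augment Plant→a→c→e→City: bottleneck 2, flow now 10.
Augment Plant→b→c→e→City: bottleneck 2, flow now 12.
Augment Plant→b→c→f→City: bottleneck 4, flow now 16.
No augmenting path remains; maximum flow = 16.
In the residual graph, reachable from Plant: {Plant, a, b, c, e}.
Min-cut edges: c→d (8), c→f (4), e→City (4); capacity 8 + 4 + 4 = 16.
This cut is saturated, so no flow can exceed 16.

16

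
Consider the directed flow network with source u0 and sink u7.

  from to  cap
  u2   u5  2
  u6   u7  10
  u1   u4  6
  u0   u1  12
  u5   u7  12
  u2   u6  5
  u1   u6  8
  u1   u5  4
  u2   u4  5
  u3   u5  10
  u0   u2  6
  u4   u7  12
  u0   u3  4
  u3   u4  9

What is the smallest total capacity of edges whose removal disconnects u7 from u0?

Augment u0→u1→u4→u7: bottleneck 6, flow now 6.
Augment u0→u1→u5→u7: bottleneck 4, flow now 10.
Augment u0→u1→u6→u7: bottleneck 2, flow now 12.
Augment u0→u2→u4→u7: bottleneck 5, flow now 17.
Augment u0→u2→u5→u7: bottleneck 1, flow now 18.
Augment u0→u3→u4→u7: bottleneck 1, flow now 19.
Augment u0→u3→u5→u7: bottleneck 3, flow now 22.
No augmenting path remains; maximum flow = 22.
By max-flow min-cut, the minimum cut capacity equals the max flow.
In the residual graph, reachable from u0: {u0}.
Min-cut edges: u0→u1 (12), u0→u2 (6), u0→u3 (4); capacity 12 + 6 + 4 = 22.

22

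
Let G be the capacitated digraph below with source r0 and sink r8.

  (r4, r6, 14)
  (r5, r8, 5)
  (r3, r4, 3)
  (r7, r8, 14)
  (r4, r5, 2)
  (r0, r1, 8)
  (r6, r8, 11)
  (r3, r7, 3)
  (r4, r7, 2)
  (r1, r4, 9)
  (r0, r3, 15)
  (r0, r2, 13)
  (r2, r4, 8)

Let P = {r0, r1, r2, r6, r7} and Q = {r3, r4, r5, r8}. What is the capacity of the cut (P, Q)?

Edges leaving {r0, r1, r2, r6, r7}: r0→r3 (15), r1→r4 (9), r2→r4 (8), r6→r8 (11), r7→r8 (14).
Cut capacity = 15 + 9 + 8 + 11 + 14 = 57.

57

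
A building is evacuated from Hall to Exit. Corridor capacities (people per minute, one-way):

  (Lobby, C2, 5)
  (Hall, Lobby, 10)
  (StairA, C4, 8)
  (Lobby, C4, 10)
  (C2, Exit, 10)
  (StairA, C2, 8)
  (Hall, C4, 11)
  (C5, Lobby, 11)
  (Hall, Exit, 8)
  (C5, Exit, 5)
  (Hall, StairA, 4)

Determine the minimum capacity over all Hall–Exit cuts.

17

Augment Hall→Exit: bottleneck 8, flow now 8.
Augment Hall→StairA→C2→Exit: bottleneck 4, flow now 12.
Augment Hall→Lobby→C2→Exit: bottleneck 5, flow now 17.
No augmenting path remains; maximum flow = 17.
By max-flow min-cut, the minimum cut capacity equals the max flow.
In the residual graph, reachable from Hall: {Hall, Lobby, C4}.
Min-cut edges: Hall→StairA (4), Hall→Exit (8), Lobby→C2 (5); capacity 4 + 8 + 5 = 17.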